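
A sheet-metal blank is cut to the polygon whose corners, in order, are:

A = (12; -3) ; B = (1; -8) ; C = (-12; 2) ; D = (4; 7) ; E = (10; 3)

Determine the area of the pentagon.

201.5

Apply the shoelace formula: 2A = Σ (x_i·y_{i+1} − x_{i+1}·y_i), indices taken mod 5.
Σ = (-93) + (-94) + (-92) + (-58) + (-66) = -403
Area = |Σ|/2 = 201.5.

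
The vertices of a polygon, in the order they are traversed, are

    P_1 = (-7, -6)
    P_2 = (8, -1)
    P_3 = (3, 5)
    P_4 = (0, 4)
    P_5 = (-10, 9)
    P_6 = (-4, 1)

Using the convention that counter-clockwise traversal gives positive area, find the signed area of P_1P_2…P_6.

Apply the shoelace (surveyor's) formula: 2A = Σ (x_i·y_{i+1} − x_{i+1}·y_i), indices taken mod 6.
Σ = (55) + (43) + (12) + (40) + (26) + (31) = 207
Signed area = Σ/2 = 103.5 (positive ⇒ counter-clockwise traversal).

103.5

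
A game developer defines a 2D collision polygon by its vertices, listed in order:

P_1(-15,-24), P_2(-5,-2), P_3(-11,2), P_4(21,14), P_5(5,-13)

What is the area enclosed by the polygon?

488

Apply the surveyor's formula: 2A = Σ (x_i·y_{i+1} − x_{i+1}·y_i), indices taken mod 5.
P_1→P_2: (-15)(-2) − (-5)(-24) = -90
P_2→P_3: (-5)(2) − (-11)(-2) = -32
P_3→P_4: (-11)(14) − (21)(2) = -196
P_4→P_5: (21)(-13) − (5)(14) = -343
P_5→P_1: (5)(-24) − (-15)(-13) = -315
Σ = -976
Area = |Σ|/2 = 488.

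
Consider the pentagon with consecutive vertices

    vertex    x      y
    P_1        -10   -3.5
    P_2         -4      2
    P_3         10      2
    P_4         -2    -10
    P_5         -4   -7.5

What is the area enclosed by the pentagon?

Apply Gauss's area formula: 2A = Σ (x_i·y_{i+1} − x_{i+1}·y_i), indices taken mod 5.
Cross-terms: -34, -28, -96, -25, -61  ⇒  Σ = -244
Area = |Σ|/2 = 122.

122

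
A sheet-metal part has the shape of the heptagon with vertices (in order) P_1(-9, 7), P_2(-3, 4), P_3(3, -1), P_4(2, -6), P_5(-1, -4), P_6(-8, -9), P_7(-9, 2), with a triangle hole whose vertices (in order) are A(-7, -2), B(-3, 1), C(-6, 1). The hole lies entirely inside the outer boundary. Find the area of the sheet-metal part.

Outer boundary:
Apply the shoelace (surveyor's) formula: 2A = Σ (x_i·y_{i+1} − x_{i+1}·y_i), indices taken mod 7.
Cross-terms: -15, -9, -16, -14, -23, -97, -45  ⇒  Σ = -219
Area = |Σ|/2 = 109.5.
Hole:
Apply the shoelace formula: 2A = Σ (x_i·y_{i+1} − x_{i+1}·y_i), indices taken mod 3.
Cross-terms: -13, 3, 19  ⇒  Σ = 9
Area = |Σ|/2 = 4.5.
Net area = 109.5 − 4.5 = 105.

105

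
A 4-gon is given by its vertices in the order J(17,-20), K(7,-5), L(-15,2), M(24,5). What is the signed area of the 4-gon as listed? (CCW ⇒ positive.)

-347

Apply the shoelace formula: 2A = Σ (x_i·y_{i+1} − x_{i+1}·y_i), indices taken mod 4.
Cross-terms: 55, -61, -123, -565  ⇒  Σ = -694
Signed area = Σ/2 = -347 (negative ⇒ clockwise traversal).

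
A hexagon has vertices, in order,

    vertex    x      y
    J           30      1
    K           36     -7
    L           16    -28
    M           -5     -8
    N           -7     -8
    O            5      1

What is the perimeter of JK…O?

110

|JK| = √((6)² + (-8)²) = √100 = 10
|KL| = √((-20)² + (-21)²) = √841 = 29
|LM| = √((-21)² + (20)²) = √841 = 29
|MN| = √((-2)² + (0)²) = √4 = 2
|NO| = √((12)² + (9)²) = √225 = 15
|OJ| = √((25)² + (0)²) = √625 = 25
Perimeter = 10 + 29 + 29 + 2 + 15 + 25 = 110.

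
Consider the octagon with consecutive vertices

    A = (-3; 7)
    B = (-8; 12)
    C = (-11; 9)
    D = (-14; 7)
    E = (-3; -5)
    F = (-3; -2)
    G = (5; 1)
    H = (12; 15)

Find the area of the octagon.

Apply Gauss's area formula: 2A = Σ (x_i·y_{i+1} − x_{i+1}·y_i), indices taken mod 8.
Σ = (20) + (60) + (49) + (91) + (-9) + (7) + (63) + (129) = 410
Area = |Σ|/2 = 205.

205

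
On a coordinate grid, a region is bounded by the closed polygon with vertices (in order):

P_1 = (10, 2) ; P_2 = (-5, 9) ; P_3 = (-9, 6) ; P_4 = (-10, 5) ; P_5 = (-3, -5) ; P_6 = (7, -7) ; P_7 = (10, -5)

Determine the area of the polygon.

P_1→P_2: (10)(9) − (-5)(2) = 100
P_2→P_3: (-5)(6) − (-9)(9) = 51
P_3→P_4: (-9)(5) − (-10)(6) = 15
P_4→P_5: (-10)(-5) − (-3)(5) = 65
P_5→P_6: (-3)(-7) − (7)(-5) = 56
P_6→P_7: (7)(-5) − (10)(-7) = 35
P_7→P_1: (10)(2) − (10)(-5) = 70
Σ = 392
Area = |Σ|/2 = 196.

196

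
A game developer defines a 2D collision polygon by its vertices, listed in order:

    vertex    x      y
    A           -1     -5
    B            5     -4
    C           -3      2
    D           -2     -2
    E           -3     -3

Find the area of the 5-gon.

24.5

Apply Gauss's area formula: 2A = Σ (x_i·y_{i+1} − x_{i+1}·y_i), indices taken mod 5.
A→B: (-1)(-4) − (5)(-5) = 29
B→C: (5)(2) − (-3)(-4) = -2
C→D: (-3)(-2) − (-2)(2) = 10
D→E: (-2)(-3) − (-3)(-2) = 0
E→A: (-3)(-5) − (-1)(-3) = 12
Σ = 49
Area = |Σ|/2 = 24.5.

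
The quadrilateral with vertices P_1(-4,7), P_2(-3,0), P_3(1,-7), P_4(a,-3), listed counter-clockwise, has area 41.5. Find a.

4

The doubled signed area Σ (x_i y_{i+1} − x_{i+1} y_i) is linear in a.
With a=0 it equals 27; the coefficient of a is 14 (from the two edges through P_4).
So 14·a + 27 = 2·41.5 = 83 ⇒ a = 4.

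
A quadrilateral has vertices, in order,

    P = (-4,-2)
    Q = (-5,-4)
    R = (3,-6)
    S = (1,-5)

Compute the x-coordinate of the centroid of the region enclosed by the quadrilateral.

Apply the shoelace (surveyor's) formula. First the cross-terms c_i = x_i·y_{i+1} − x_{i+1}·y_i:
  6, 42, -9, -22  ⇒  2A = 17, A = 8.5.
Then Σ (x_i + x_{i+1})·c_i = -108, so x̄ = -108 / (6·8.5) = -36/17.

-36/17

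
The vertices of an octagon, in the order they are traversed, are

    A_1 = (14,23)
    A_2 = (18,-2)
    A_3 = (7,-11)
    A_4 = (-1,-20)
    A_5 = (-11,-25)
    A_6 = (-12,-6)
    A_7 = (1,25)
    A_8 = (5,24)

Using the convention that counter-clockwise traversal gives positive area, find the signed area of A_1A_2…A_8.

Σ = (-442) + (-184) + (-151) + (-195) + (-234) + (-294) + (-101) + (-221) = -1822
Signed area = Σ/2 = -911 (negative ⇒ clockwise traversal).

-911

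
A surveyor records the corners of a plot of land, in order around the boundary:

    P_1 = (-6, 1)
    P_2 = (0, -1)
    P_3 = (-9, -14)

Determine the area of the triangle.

Apply the shoelace (surveyor's) formula: 2A = Σ (x_i·y_{i+1} − x_{i+1}·y_i), indices taken mod 3.
Σ = (6) + (-9) + (-93) = -96
Area = |Σ|/2 = 48.

48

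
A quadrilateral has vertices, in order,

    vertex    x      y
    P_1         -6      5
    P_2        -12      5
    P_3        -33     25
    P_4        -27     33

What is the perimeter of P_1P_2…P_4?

|P_1P_2| = √((-6)² + (0)²) = √36 = 6
|P_2P_3| = √((-21)² + (20)²) = √841 = 29
|P_3P_4| = √((6)² + (8)²) = √100 = 10
|P_4P_1| = √((21)² + (-28)²) = √1225 = 35
Perimeter = 6 + 29 + 10 + 35 = 80.

80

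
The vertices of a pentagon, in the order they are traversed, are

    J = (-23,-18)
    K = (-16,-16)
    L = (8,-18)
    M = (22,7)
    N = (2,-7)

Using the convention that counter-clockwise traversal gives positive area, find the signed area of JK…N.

291.5

Apply the shoelace formula: 2A = Σ (x_i·y_{i+1} − x_{i+1}·y_i), indices taken mod 5.
Cross-terms: 80, 416, 452, -168, -197  ⇒  Σ = 583
Signed area = Σ/2 = 291.5 (positive ⇒ counter-clockwise traversal).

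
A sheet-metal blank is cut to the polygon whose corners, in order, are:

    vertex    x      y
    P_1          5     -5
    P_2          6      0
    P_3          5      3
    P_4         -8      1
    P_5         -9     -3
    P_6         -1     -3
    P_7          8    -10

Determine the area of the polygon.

Apply the shoelace formula: 2A = Σ (x_i·y_{i+1} − x_{i+1}·y_i), indices taken mod 7.
Σ = (30) + (18) + (29) + (33) + (24) + (34) + (10) = 178
Area = |Σ|/2 = 89.

89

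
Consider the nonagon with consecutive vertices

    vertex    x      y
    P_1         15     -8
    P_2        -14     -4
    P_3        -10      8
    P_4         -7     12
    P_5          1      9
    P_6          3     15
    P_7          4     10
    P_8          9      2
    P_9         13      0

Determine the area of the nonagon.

358.5

Apply Gauss's area formula: 2A = Σ (x_i·y_{i+1} − x_{i+1}·y_i), indices taken mod 9.
Σ = (-172) + (-152) + (-64) + (-75) + (-12) + (-30) + (-82) + (-26) + (-104) = -717
Area = |Σ|/2 = 358.5.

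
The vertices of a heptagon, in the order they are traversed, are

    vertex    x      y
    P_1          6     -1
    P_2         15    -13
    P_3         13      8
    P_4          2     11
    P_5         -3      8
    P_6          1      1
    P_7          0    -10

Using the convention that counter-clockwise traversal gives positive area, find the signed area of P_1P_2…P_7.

220.5

Cross-terms: -63, 289, 127, 49, -11, -10, 60  ⇒  Σ = 441
Signed area = Σ/2 = 220.5 (positive ⇒ counter-clockwise traversal).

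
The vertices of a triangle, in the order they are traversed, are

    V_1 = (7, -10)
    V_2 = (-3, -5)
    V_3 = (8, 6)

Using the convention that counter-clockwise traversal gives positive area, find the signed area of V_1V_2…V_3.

-82.5

Σ = (-65) + (22) + (-122) = -165
Signed area = Σ/2 = -82.5 (negative ⇒ clockwise traversal).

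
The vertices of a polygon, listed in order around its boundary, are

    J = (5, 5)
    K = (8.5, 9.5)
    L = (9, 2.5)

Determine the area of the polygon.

13.375

Apply the shoelace formula: 2A = Σ (x_i·y_{i+1} − x_{i+1}·y_i), indices taken mod 3.
J→K: (5)(9.5) − (8.5)(5) = 5
K→L: (8.5)(2.5) − (9)(9.5) = -64.25
L→J: (9)(5) − (5)(2.5) = 32.5
Σ = -26.75
Area = |Σ|/2 = 13.375.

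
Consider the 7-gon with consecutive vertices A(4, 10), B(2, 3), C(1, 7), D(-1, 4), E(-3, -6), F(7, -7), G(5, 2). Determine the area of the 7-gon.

93

Apply the surveyor's formula: 2A = Σ (x_i·y_{i+1} − x_{i+1}·y_i), indices taken mod 7.
Cross-terms: -8, 11, 11, 18, 63, 49, 42  ⇒  Σ = 186
Area = |Σ|/2 = 93.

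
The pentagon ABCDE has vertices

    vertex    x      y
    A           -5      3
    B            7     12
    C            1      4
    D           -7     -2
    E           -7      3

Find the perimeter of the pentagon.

|AB| = √((12)² + (9)²) = √225 = 15
|BC| = √((-6)² + (-8)²) = √100 = 10
|CD| = √((-8)² + (-6)²) = √100 = 10
|DE| = √((0)² + (5)²) = √25 = 5
|EA| = √((2)² + (0)²) = √4 = 2
Perimeter = 15 + 10 + 10 + 5 + 2 = 42.

42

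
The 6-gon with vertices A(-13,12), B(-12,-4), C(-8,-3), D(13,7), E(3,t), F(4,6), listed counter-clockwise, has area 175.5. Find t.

5

The doubled signed area Σ (x_i y_{i+1} − x_{i+1} y_i) is linear in t.
With t=0 it equals 306; the coefficient of t is 9 (from the two edges through E).
So 9·t + 306 = 2·175.5 = 351 ⇒ t = 5.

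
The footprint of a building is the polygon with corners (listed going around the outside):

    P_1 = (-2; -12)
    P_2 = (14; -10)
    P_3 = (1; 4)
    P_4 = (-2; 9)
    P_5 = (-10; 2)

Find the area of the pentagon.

Apply the shoelace (surveyor's) formula: 2A = Σ (x_i·y_{i+1} − x_{i+1}·y_i), indices taken mod 5.
P_1→P_2: (-2)(-10) − (14)(-12) = 188
P_2→P_3: (14)(4) − (1)(-10) = 66
P_3→P_4: (1)(9) − (-2)(4) = 17
P_4→P_5: (-2)(2) − (-10)(9) = 86
P_5→P_1: (-10)(-12) − (-2)(2) = 124
Σ = 481
Area = |Σ|/2 = 240.5.

240.5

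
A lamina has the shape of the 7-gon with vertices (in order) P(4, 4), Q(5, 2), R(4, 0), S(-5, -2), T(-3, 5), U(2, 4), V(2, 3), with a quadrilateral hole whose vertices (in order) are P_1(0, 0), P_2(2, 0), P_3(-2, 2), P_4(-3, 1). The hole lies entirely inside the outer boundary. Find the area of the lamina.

Outer boundary:
Apply the shoelace formula: 2A = Σ (x_i·y_{i+1} − x_{i+1}·y_i), indices taken mod 7.
Σ = (-12) + (-8) + (-8) + (-31) + (-22) + (-2) + (-4) = -87
Area = |Σ|/2 = 43.5.
Hole:
Apply the shoelace (surveyor's) formula: 2A = Σ (x_i·y_{i+1} − x_{i+1}·y_i), indices taken mod 4.
P_1→P_2: (0)(0) − (2)(0) = 0
P_2→P_3: (2)(2) − (-2)(0) = 4
P_3→P_4: (-2)(1) − (-3)(2) = 4
P_4→P_1: (-3)(0) − (0)(1) = 0
Σ = 8
Area = |Σ|/2 = 4.
Net area = 43.5 − 4 = 39.5.

39.5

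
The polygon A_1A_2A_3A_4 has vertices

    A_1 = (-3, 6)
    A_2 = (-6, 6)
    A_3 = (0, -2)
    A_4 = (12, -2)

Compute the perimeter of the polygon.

42

|A_1A_2| = √((-3)² + (0)²) = √9 = 3
|A_2A_3| = √((6)² + (-8)²) = √100 = 10
|A_3A_4| = √((12)² + (0)²) = √144 = 12
|A_4A_1| = √((-15)² + (8)²) = √289 = 17
Perimeter = 3 + 10 + 12 + 17 = 42.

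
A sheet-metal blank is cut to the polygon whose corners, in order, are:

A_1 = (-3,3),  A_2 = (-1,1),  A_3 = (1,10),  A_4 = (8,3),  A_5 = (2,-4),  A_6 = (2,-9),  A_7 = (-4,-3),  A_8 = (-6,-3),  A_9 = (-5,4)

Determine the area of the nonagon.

Apply Gauss's area formula: 2A = Σ (x_i·y_{i+1} − x_{i+1}·y_i), indices taken mod 9.
A_1→A_2: (-3)(1) − (-1)(3) = 0
A_2→A_3: (-1)(10) − (1)(1) = -11
A_3→A_4: (1)(3) − (8)(10) = -77
A_4→A_5: (8)(-4) − (2)(3) = -38
A_5→A_6: (2)(-9) − (2)(-4) = -10
A_6→A_7: (2)(-3) − (-4)(-9) = -42
A_7→A_8: (-4)(-3) − (-6)(-3) = -6
A_8→A_9: (-6)(4) − (-5)(-3) = -39
A_9→A_1: (-5)(3) − (-3)(4) = -3
Σ = -226
Area = |Σ|/2 = 113.

113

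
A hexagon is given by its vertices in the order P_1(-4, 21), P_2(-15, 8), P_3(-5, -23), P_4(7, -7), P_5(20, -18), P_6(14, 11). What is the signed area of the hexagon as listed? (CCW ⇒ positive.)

Apply Gauss's area formula: 2A = Σ (x_i·y_{i+1} − x_{i+1}·y_i), indices taken mod 6.
Σ = (283) + (385) + (196) + (14) + (472) + (338) = 1688
Signed area = Σ/2 = 844 (positive ⇒ counter-clockwise traversal).

844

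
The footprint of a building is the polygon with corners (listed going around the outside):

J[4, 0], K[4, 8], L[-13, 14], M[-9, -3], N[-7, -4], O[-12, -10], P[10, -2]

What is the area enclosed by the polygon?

Σ = (32) + (160) + (165) + (15) + (22) + (124) + (8) = 526
Area = |Σ|/2 = 263.

263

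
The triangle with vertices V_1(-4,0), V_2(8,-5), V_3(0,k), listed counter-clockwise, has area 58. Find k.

8

Write out the shoelace sum; only the two edges meeting at V_3 involve k:
2·Area = [(8·k − 0·(-5)) + (0·0 − (-4)·k)] + 20
       = 12·k + 20 = 116
⇒ k = 8.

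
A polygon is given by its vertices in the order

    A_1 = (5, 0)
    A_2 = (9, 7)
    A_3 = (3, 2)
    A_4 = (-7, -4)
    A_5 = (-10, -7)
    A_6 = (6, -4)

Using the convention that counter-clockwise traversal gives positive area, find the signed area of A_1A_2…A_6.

Apply the shoelace (surveyor's) formula: 2A = Σ (x_i·y_{i+1} − x_{i+1}·y_i), indices taken mod 6.
Cross-terms: 35, -3, 2, 9, 82, 20  ⇒  Σ = 145
Signed area = Σ/2 = 72.5 (positive ⇒ counter-clockwise traversal).

72.5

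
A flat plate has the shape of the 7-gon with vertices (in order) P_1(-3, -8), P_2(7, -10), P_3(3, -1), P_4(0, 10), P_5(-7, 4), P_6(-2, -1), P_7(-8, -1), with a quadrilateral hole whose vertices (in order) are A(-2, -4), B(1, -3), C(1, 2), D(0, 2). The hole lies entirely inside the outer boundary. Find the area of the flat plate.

Outer boundary:
Apply the surveyor's formula: 2A = Σ (x_i·y_{i+1} − x_{i+1}·y_i), indices taken mod 7.
P_1→P_2: (-3)(-10) − (7)(-8) = 86
P_2→P_3: (7)(-1) − (3)(-10) = 23
P_3→P_4: (3)(10) − (0)(-1) = 30
P_4→P_5: (0)(4) − (-7)(10) = 70
P_5→P_6: (-7)(-1) − (-2)(4) = 15
P_6→P_7: (-2)(-1) − (-8)(-1) = -6
P_7→P_1: (-8)(-8) − (-3)(-1) = 61
Σ = 279
Area = |Σ|/2 = 139.5.
Hole:
Σ = (10) + (5) + (2) + (4) = 21
Area = |Σ|/2 = 10.5.
Net area = 139.5 − 10.5 = 129.

129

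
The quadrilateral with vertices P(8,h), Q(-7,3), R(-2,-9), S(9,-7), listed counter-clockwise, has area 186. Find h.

The doubled signed area Σ (x_i y_{i+1} − x_{i+1} y_i) is linear in h.
With h=0 it equals 244; the coefficient of h is 16 (from the two edges through P).
So 16·h + 244 = 2·186 = 372 ⇒ h = 8.

8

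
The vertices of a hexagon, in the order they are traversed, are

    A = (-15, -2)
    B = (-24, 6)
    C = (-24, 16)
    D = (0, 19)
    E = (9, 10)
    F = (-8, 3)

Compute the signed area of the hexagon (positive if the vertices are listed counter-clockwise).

A→B: (-15)(6) − (-24)(-2) = -138
B→C: (-24)(16) − (-24)(6) = -240
C→D: (-24)(19) − (0)(16) = -456
D→E: (0)(10) − (9)(19) = -171
E→F: (9)(3) − (-8)(10) = 107
F→A: (-8)(-2) − (-15)(3) = 61
Σ = -837
Signed area = Σ/2 = -418.5 (negative ⇒ clockwise traversal).

-418.5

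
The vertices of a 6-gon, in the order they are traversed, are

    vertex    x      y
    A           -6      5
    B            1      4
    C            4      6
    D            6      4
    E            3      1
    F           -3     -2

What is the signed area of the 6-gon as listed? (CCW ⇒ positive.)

-47.5

Apply the shoelace formula: 2A = Σ (x_i·y_{i+1} − x_{i+1}·y_i), indices taken mod 6.
A→B: (-6)(4) − (1)(5) = -29
B→C: (1)(6) − (4)(4) = -10
C→D: (4)(4) − (6)(6) = -20
D→E: (6)(1) − (3)(4) = -6
E→F: (3)(-2) − (-3)(1) = -3
F→A: (-3)(5) − (-6)(-2) = -27
Σ = -95
Signed area = Σ/2 = -47.5 (negative ⇒ clockwise traversal).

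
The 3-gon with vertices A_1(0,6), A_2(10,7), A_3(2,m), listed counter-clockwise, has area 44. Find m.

15

Write out the shoelace sum; only the two edges meeting at A_3 involve m:
2·Area = [(10·m − 2·7) + (2·6 − 0·m)] + -60
       = 10·m + -62 = 88
⇒ m = 15.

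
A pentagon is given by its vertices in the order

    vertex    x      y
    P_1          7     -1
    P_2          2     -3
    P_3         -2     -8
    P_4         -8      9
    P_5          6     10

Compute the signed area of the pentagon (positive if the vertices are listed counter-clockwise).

-166.5

Apply the surveyor's formula: 2A = Σ (x_i·y_{i+1} − x_{i+1}·y_i), indices taken mod 5.
Σ = (-19) + (-22) + (-82) + (-134) + (-76) = -333
Signed area = Σ/2 = -166.5 (negative ⇒ clockwise traversal).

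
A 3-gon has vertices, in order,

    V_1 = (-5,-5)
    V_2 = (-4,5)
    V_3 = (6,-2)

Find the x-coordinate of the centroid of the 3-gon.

Apply the shoelace (surveyor's) formula. First the cross-terms c_i = x_i·y_{i+1} − x_{i+1}·y_i:
  -45, -22, -40  ⇒  2A = -107, A = -53.5.
Then Σ (x_i + x_{i+1})·c_i = 321, so x̄ = 321 / (6·(-53.5)) = -1.

-1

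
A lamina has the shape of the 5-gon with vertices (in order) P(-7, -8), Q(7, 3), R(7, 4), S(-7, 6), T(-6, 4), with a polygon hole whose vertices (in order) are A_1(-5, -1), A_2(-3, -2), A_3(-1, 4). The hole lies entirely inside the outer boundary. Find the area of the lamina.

Outer boundary:
Apply the shoelace (surveyor's) formula: 2A = Σ (x_i·y_{i+1} − x_{i+1}·y_i), indices taken mod 5.
P→Q: (-7)(3) − (7)(-8) = 35
Q→R: (7)(4) − (7)(3) = 7
R→S: (7)(6) − (-7)(4) = 70
S→T: (-7)(4) − (-6)(6) = 8
T→P: (-6)(-8) − (-7)(4) = 76
Σ = 196
Area = |Σ|/2 = 98.
Hole:
Apply the shoelace (surveyor's) formula: 2A = Σ (x_i·y_{i+1} − x_{i+1}·y_i), indices taken mod 3.
A_1→A_2: (-5)(-2) − (-3)(-1) = 7
A_2→A_3: (-3)(4) − (-1)(-2) = -14
A_3→A_1: (-1)(-1) − (-5)(4) = 21
Σ = 14
Area = |Σ|/2 = 7.
Net area = 98 − 7 = 91.

91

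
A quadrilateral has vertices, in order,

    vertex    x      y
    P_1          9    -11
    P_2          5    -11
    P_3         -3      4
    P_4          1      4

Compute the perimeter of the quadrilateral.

|P_1P_2| = √((-4)² + (0)²) = √16 = 4
|P_2P_3| = √((-8)² + (15)²) = √289 = 17
|P_3P_4| = √((4)² + (0)²) = √16 = 4
|P_4P_1| = √((8)² + (-15)²) = √289 = 17
Perimeter = 4 + 17 + 4 + 17 = 42.

42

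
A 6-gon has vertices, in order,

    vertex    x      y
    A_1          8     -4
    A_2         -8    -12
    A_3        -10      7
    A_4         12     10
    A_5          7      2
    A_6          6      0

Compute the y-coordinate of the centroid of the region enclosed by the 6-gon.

68/171

Apply the shoelace (surveyor's) formula. First the cross-terms c_i = x_i·y_{i+1} − x_{i+1}·y_i:
  -128, -176, -184, -46, -12, -24  ⇒  2A = -570, A = -285.
Then Σ (y_i + y_{i+1})·c_i = -680, so ȳ = -680 / (6·(-285)) = 68/171.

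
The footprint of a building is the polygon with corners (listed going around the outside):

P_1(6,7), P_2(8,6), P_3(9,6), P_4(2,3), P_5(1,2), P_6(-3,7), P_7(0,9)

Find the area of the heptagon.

39

Σ = (-20) + (-6) + (15) + (1) + (13) + (-27) + (-54) = -78
Area = |Σ|/2 = 39.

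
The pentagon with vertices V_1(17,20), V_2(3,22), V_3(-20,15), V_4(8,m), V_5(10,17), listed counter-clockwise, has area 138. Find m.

15

The doubled signed area Σ (x_i y_{i+1} − x_{i+1} y_i) is linear in m.
With m=0 it equals 726; the coefficient of m is -30 (from the two edges through V_4).
So -30·m + 726 = 2·138 = 276 ⇒ m = 15.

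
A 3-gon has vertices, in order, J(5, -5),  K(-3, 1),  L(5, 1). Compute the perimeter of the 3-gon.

|JK| = √((-8)² + (6)²) = √100 = 10
|KL| = √((8)² + (0)²) = √64 = 8
|LJ| = √((0)² + (-6)²) = √36 = 6
Perimeter = 10 + 8 + 6 = 24.

24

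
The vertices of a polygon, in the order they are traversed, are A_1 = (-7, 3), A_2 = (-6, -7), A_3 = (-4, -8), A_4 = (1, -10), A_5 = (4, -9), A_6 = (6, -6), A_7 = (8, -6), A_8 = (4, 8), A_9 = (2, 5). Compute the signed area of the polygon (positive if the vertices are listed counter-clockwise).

170.5

Apply the shoelace formula: 2A = Σ (x_i·y_{i+1} − x_{i+1}·y_i), indices taken mod 9.
A_1→A_2: (-7)(-7) − (-6)(3) = 67
A_2→A_3: (-6)(-8) − (-4)(-7) = 20
A_3→A_4: (-4)(-10) − (1)(-8) = 48
A_4→A_5: (1)(-9) − (4)(-10) = 31
A_5→A_6: (4)(-6) − (6)(-9) = 30
A_6→A_7: (6)(-6) − (8)(-6) = 12
A_7→A_8: (8)(8) − (4)(-6) = 88
A_8→A_9: (4)(5) − (2)(8) = 4
A_9→A_1: (2)(3) − (-7)(5) = 41
Σ = 341
Signed area = Σ/2 = 170.5 (positive ⇒ counter-clockwise traversal).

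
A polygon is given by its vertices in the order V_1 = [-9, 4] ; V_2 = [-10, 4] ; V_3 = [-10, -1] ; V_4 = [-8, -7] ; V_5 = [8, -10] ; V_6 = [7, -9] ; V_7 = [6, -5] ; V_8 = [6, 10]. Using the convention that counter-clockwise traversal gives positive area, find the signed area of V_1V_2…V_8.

Cross-terms: 4, 50, 62, 136, -2, 19, 90, 114  ⇒  Σ = 473
Signed area = Σ/2 = 236.5 (positive ⇒ counter-clockwise traversal).

236.5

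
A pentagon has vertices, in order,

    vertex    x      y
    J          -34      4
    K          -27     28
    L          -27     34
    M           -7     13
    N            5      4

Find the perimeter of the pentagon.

|JK| = √((7)² + (24)²) = √625 = 25
|KL| = √((0)² + (6)²) = √36 = 6
|LM| = √((20)² + (-21)²) = √841 = 29
|MN| = √((12)² + (-9)²) = √225 = 15
|NJ| = √((-39)² + (0)²) = √1521 = 39
Perimeter = 25 + 6 + 29 + 15 + 39 = 114.

114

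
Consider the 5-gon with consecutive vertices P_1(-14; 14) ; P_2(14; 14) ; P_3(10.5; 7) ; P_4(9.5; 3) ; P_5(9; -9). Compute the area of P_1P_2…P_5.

294.25

Apply the shoelace formula: 2A = Σ (x_i·y_{i+1} − x_{i+1}·y_i), indices taken mod 5.
Cross-terms: -392, -49, -35, -112.5, 0  ⇒  Σ = -588.5
Area = |Σ|/2 = 294.25.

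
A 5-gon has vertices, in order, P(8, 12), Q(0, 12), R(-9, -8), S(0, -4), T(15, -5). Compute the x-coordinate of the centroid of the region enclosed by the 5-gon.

Apply the surveyor's formula. First the cross-terms c_i = x_i·y_{i+1} − x_{i+1}·y_i:
  96, 108, 36, 60, 220  ⇒  2A = 520, A = 260.
Then Σ (x_i + x_{i+1})·c_i = 5432, so x̄ = 5432 / (6·260) = 679/195.

679/195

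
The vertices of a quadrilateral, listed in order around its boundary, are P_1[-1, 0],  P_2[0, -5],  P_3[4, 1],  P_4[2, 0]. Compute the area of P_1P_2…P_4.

Cross-terms: 5, 20, -2, 0  ⇒  Σ = 23
Area = |Σ|/2 = 11.5.

11.5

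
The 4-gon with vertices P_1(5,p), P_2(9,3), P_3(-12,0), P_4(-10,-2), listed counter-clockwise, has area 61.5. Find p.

Write out the shoelace sum; only the two edges meeting at P_1 involve p:
2·Area = [((-10)·p − 5·(-2)) + (5·3 − 9·p)] + 60
       = -19·p + 85 = 123
⇒ p = -2.

-2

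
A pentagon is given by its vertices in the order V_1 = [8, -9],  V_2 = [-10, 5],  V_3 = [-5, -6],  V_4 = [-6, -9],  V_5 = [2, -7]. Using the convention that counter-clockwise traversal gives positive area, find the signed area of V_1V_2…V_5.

71

Apply the shoelace (surveyor's) formula: 2A = Σ (x_i·y_{i+1} − x_{i+1}·y_i), indices taken mod 5.
Cross-terms: -50, 85, 9, 60, 38  ⇒  Σ = 142
Signed area = Σ/2 = 71 (positive ⇒ counter-clockwise traversal).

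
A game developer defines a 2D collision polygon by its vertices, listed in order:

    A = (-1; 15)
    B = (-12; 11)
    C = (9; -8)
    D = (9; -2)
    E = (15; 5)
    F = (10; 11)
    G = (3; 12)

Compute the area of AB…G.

Cross-terms: 169, -3, 54, 75, 115, 87, 57  ⇒  Σ = 554
Area = |Σ|/2 = 277.

277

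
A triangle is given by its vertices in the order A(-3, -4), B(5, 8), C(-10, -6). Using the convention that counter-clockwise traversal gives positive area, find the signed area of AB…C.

Apply the surveyor's formula: 2A = Σ (x_i·y_{i+1} − x_{i+1}·y_i), indices taken mod 3.
A→B: (-3)(8) − (5)(-4) = -4
B→C: (5)(-6) − (-10)(8) = 50
C→A: (-10)(-4) − (-3)(-6) = 22
Σ = 68
Signed area = Σ/2 = 34 (positive ⇒ counter-clockwise traversal).

34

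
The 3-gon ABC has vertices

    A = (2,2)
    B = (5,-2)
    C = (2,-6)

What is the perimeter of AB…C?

|AB| = √((3)² + (-4)²) = √25 = 5
|BC| = √((-3)² + (-4)²) = √25 = 5
|CA| = √((0)² + (8)²) = √64 = 8
Perimeter = 5 + 5 + 8 = 18.

18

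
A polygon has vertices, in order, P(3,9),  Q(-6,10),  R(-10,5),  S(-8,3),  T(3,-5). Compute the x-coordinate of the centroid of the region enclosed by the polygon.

Apply the shoelace (surveyor's) formula. First the cross-terms c_i = x_i·y_{i+1} − x_{i+1}·y_i:
  84, 70, 10, 31, 42  ⇒  2A = 237, A = 118.5.
Then Σ (x_i + x_{i+1})·c_i = -1455, so x̄ = -1455 / (6·118.5) = -485/237.

-485/237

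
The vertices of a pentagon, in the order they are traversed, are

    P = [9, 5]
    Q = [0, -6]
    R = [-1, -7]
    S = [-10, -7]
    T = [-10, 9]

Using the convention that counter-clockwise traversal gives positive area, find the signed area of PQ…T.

Apply the shoelace formula: 2A = Σ (x_i·y_{i+1} − x_{i+1}·y_i), indices taken mod 5.
Σ = (-54) + (-6) + (-63) + (-160) + (-131) = -414
Signed area = Σ/2 = -207 (negative ⇒ clockwise traversal).

-207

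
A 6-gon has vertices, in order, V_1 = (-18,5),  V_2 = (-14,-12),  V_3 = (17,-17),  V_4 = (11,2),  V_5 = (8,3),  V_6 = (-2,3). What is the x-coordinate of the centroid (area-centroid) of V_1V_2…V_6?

-31/48

Apply the surveyor's formula. First the cross-terms c_i = x_i·y_{i+1} − x_{i+1}·y_i:
  286, 442, 221, 17, 30, 44  ⇒  2A = 1040, A = 520.
Then Σ (x_i + x_{i+1})·c_i = -2015, so x̄ = -2015 / (6·520) = -31/48.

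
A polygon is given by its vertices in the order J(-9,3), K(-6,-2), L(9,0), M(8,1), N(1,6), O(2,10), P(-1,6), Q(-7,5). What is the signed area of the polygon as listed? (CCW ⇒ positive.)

95.5

Σ = (36) + (18) + (9) + (47) + (-2) + (22) + (37) + (24) = 191
Signed area = Σ/2 = 95.5 (positive ⇒ counter-clockwise traversal).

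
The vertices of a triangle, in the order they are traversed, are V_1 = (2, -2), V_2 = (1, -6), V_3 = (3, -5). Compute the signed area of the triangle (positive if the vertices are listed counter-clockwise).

Apply Gauss's area formula: 2A = Σ (x_i·y_{i+1} − x_{i+1}·y_i), indices taken mod 3.
Σ = (-10) + (13) + (4) = 7
Signed area = Σ/2 = 3.5 (positive ⇒ counter-clockwise traversal).

3.5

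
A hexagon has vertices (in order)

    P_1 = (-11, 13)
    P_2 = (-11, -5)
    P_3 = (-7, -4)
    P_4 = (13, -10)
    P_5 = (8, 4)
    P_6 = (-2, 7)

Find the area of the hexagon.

Apply the shoelace formula: 2A = Σ (x_i·y_{i+1} − x_{i+1}·y_i), indices taken mod 6.
Σ = (198) + (9) + (122) + (132) + (64) + (51) = 576
Area = |Σ|/2 = 288.

288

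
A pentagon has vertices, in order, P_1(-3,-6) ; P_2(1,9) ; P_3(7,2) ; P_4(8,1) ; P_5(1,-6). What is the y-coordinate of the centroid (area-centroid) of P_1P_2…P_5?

Apply the surveyor's formula. First the cross-terms c_i = x_i·y_{i+1} − x_{i+1}·y_i:
  -21, -61, -9, -49, -24  ⇒  2A = -164, A = -82.
Then Σ (y_i + y_{i+1})·c_i = -228, so ȳ = -228 / (6·(-82)) = 19/41.

19/41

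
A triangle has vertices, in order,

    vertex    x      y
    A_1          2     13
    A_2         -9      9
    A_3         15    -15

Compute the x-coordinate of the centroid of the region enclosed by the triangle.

8/3

Apply the surveyor's formula. First the cross-terms c_i = x_i·y_{i+1} − x_{i+1}·y_i:
  135, 0, 225  ⇒  2A = 360, A = 180.
Then Σ (x_i + x_{i+1})·c_i = 2880, so x̄ = 2880 / (6·180) = 8/3.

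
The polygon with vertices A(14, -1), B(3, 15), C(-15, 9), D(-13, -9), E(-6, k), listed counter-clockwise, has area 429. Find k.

The doubled signed area Σ (x_i y_{i+1} − x_{i+1} y_i) is linear in k.
With k=0 it equals 669; the coefficient of k is -27 (from the two edges through E).
So -27·k + 669 = 2·429 = 858 ⇒ k = -7.

-7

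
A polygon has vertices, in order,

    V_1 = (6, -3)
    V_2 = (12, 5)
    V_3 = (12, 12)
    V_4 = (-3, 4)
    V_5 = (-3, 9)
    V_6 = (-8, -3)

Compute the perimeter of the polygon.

|V_1V_2| = √((6)² + (8)²) = √100 = 10
|V_2V_3| = √((0)² + (7)²) = √49 = 7
|V_3V_4| = √((-15)² + (-8)²) = √289 = 17
|V_4V_5| = √((0)² + (5)²) = √25 = 5
|V_5V_6| = √((-5)² + (-12)²) = √169 = 13
|V_6V_1| = √((14)² + (0)²) = √196 = 14
Perimeter = 10 + 7 + 17 + 5 + 13 + 14 = 66.

66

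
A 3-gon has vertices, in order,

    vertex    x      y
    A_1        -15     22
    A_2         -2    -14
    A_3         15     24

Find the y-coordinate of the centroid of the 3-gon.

32/3

Apply Gauss's area formula. First the cross-terms c_i = x_i·y_{i+1} − x_{i+1}·y_i:
  254, 162, 690  ⇒  2A = 1106, A = 553.
Then Σ (y_i + y_{i+1})·c_i = 35392, so ȳ = 35392 / (6·553) = 32/3.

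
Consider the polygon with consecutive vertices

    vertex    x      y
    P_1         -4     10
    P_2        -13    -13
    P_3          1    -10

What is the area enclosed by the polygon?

147.5

Σ = (182) + (143) + (-30) = 295
Area = |Σ|/2 = 147.5.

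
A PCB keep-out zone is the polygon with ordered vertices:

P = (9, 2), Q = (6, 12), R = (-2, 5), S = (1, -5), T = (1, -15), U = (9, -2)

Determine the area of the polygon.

157

Apply Gauss's area formula: 2A = Σ (x_i·y_{i+1} − x_{i+1}·y_i), indices taken mod 6.
Cross-terms: 96, 54, 5, -10, 133, 36  ⇒  Σ = 314
Area = |Σ|/2 = 157.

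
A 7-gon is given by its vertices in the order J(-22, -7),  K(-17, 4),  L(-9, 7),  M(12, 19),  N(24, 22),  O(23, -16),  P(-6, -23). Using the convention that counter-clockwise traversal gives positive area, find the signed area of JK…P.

J→K: (-22)(4) − (-17)(-7) = -207
K→L: (-17)(7) − (-9)(4) = -83
L→M: (-9)(19) − (12)(7) = -255
M→N: (12)(22) − (24)(19) = -192
N→O: (24)(-16) − (23)(22) = -890
O→P: (23)(-23) − (-6)(-16) = -625
P→J: (-6)(-7) − (-22)(-23) = -464
Σ = -2716
Signed area = Σ/2 = -1358 (negative ⇒ clockwise traversal).

-1358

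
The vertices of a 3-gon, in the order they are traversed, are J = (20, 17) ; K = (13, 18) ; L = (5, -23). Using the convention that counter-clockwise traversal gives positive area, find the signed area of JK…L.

Σ = (139) + (-389) + (545) = 295
Signed area = Σ/2 = 147.5 (positive ⇒ counter-clockwise traversal).

147.5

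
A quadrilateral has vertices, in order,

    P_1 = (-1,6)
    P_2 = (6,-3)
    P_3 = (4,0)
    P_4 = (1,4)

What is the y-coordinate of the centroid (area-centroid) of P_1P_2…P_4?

Apply the shoelace (surveyor's) formula. First the cross-terms c_i = x_i·y_{i+1} − x_{i+1}·y_i:
  -33, 12, 16, 10  ⇒  2A = 5, A = 2.5.
Then Σ (y_i + y_{i+1})·c_i = 29, so ȳ = 29 / (6·2.5) = 29/15.

29/15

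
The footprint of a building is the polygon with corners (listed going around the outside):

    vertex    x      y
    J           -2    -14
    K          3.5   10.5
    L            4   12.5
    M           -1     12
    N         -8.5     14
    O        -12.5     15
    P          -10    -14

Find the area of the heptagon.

331.375

Apply Gauss's area formula: 2A = Σ (x_i·y_{i+1} − x_{i+1}·y_i), indices taken mod 7.
Cross-terms: 28, 1.75, 60.5, 88, 47.5, 325, 112  ⇒  Σ = 662.75
Area = |Σ|/2 = 331.375.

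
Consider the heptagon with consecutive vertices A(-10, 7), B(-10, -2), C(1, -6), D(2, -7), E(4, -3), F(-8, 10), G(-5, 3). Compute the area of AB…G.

Σ = (90) + (62) + (5) + (22) + (16) + (26) + (-5) = 216
Area = |Σ|/2 = 108.

108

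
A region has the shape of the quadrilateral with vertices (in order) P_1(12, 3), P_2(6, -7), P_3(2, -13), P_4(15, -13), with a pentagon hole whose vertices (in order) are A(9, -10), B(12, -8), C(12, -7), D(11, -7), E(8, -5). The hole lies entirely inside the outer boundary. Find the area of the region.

Outer boundary:
Apply Gauss's area formula: 2A = Σ (x_i·y_{i+1} − x_{i+1}·y_i), indices taken mod 4.
Cross-terms: -102, -64, 169, 201  ⇒  Σ = 204
Area = |Σ|/2 = 102.
Hole:
Apply the shoelace formula: 2A = Σ (x_i·y_{i+1} − x_{i+1}·y_i), indices taken mod 5.
Σ = (48) + (12) + (-7) + (1) + (-35) = 19
Area = |Σ|/2 = 9.5.
Net area = 102 − 9.5 = 92.5.

92.5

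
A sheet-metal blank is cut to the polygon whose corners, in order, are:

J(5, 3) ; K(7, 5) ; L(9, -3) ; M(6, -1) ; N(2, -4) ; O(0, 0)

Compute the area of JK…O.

37.5

Apply Gauss's area formula: 2A = Σ (x_i·y_{i+1} − x_{i+1}·y_i), indices taken mod 6.
Σ = (4) + (-66) + (9) + (-22) + (0) + (0) = -75
Area = |Σ|/2 = 37.5.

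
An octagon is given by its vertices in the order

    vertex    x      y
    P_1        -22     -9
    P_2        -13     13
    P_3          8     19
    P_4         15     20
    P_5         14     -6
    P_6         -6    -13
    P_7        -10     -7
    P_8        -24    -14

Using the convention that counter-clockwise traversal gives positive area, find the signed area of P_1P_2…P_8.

-837.5

Apply Gauss's area formula: 2A = Σ (x_i·y_{i+1} − x_{i+1}·y_i), indices taken mod 8.
Cross-terms: -403, -351, -125, -370, -218, -88, -28, -92  ⇒  Σ = -1675
Signed area = Σ/2 = -837.5 (negative ⇒ clockwise traversal).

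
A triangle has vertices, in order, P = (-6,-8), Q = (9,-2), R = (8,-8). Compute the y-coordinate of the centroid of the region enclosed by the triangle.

-6

Apply the shoelace (surveyor's) formula. First the cross-terms c_i = x_i·y_{i+1} − x_{i+1}·y_i:
  84, -56, -112  ⇒  2A = -84, A = -42.
Then Σ (y_i + y_{i+1})·c_i = 1512, so ȳ = 1512 / (6·(-42)) = -6.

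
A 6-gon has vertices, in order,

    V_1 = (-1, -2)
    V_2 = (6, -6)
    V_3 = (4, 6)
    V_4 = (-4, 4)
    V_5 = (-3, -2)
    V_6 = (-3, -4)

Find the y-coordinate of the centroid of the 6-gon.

Apply the shoelace (surveyor's) formula. First the cross-terms c_i = x_i·y_{i+1} − x_{i+1}·y_i:
  18, 60, 40, 20, 6, 2  ⇒  2A = 146, A = 73.
Then Σ (y_i + y_{i+1})·c_i = 248, so ȳ = 248 / (6·73) = 124/219.

124/219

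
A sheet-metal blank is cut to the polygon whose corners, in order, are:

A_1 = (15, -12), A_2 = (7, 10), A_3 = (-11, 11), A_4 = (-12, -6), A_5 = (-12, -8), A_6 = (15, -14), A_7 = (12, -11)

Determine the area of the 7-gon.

Cross-terms: 234, 187, 198, 24, 288, 3, 21  ⇒  Σ = 955
Area = |Σ|/2 = 477.5.

477.5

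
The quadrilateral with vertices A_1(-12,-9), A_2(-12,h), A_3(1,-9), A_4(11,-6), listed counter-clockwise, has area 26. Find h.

-10

The doubled signed area Σ (x_i y_{i+1} − x_{i+1} y_i) is linear in h.
With h=0 it equals -78; the coefficient of h is -13 (from the two edges through A_2).
So -13·h + -78 = 2·26 = 52 ⇒ h = -10.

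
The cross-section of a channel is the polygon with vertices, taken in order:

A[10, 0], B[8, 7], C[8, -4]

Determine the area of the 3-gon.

11

Apply the surveyor's formula: 2A = Σ (x_i·y_{i+1} − x_{i+1}·y_i), indices taken mod 3.
Σ = (70) + (-88) + (40) = 22
Area = |Σ|/2 = 11.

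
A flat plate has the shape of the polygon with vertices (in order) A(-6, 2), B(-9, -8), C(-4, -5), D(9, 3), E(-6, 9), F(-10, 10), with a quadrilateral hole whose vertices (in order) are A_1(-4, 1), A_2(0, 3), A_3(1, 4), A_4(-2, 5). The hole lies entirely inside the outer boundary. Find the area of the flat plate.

132.5

Outer boundary:
Cross-terms: 66, 13, 33, 99, 30, 40  ⇒  Σ = 281
Area = |Σ|/2 = 140.5.
Hole:
Apply the shoelace formula: 2A = Σ (x_i·y_{i+1} − x_{i+1}·y_i), indices taken mod 4.
A_1→A_2: (-4)(3) − (0)(1) = -12
A_2→A_3: (0)(4) − (1)(3) = -3
A_3→A_4: (1)(5) − (-2)(4) = 13
A_4→A_1: (-2)(1) − (-4)(5) = 18
Σ = 16
Area = |Σ|/2 = 8.
Net area = 140.5 − 8 = 132.5.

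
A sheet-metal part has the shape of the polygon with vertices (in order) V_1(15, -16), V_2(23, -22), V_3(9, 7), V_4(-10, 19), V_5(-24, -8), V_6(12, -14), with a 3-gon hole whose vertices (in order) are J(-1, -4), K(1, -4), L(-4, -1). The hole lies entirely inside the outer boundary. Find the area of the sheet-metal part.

Outer boundary:
V_1→V_2: (15)(-22) − (23)(-16) = 38
V_2→V_3: (23)(7) − (9)(-22) = 359
V_3→V_4: (9)(19) − (-10)(7) = 241
V_4→V_5: (-10)(-8) − (-24)(19) = 536
V_5→V_6: (-24)(-14) − (12)(-8) = 432
V_6→V_1: (12)(-16) − (15)(-14) = 18
Σ = 1624
Area = |Σ|/2 = 812.
Hole:
Apply the surveyor's formula: 2A = Σ (x_i·y_{i+1} − x_{i+1}·y_i), indices taken mod 3.
J→K: (-1)(-4) − (1)(-4) = 8
K→L: (1)(-1) − (-4)(-4) = -17
L→J: (-4)(-4) − (-1)(-1) = 15
Σ = 6
Area = |Σ|/2 = 3.
Net area = 812 − 3 = 809.

809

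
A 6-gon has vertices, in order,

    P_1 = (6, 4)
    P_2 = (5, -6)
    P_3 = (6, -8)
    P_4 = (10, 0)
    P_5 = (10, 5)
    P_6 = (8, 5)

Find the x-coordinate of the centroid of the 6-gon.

914/123

Apply the surveyor's formula. First the cross-terms c_i = x_i·y_{i+1} − x_{i+1}·y_i:
  -56, -4, 80, 50, 10, 2  ⇒  2A = 82, A = 41.
Then Σ (x_i + x_{i+1})·c_i = 1828, so x̄ = 1828 / (6·41) = 914/123.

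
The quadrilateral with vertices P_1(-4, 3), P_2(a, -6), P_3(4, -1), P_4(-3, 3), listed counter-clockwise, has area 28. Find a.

The doubled signed area Σ (x_i y_{i+1} − x_{i+1} y_i) is linear in a.
With a=0 it equals 60; the coefficient of a is -4 (from the two edges through P_2).
So -4·a + 60 = 2·28 = 56 ⇒ a = 1.

1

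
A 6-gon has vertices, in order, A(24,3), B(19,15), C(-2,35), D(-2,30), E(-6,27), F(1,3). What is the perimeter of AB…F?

|AB| = √((-5)² + (12)²) = √169 = 13
|BC| = √((-21)² + (20)²) = √841 = 29
|CD| = √((0)² + (-5)²) = √25 = 5
|DE| = √((-4)² + (-3)²) = √25 = 5
|EF| = √((7)² + (-24)²) = √625 = 25
|FA| = √((23)² + (0)²) = √529 = 23
Perimeter = 13 + 29 + 5 + 5 + 25 + 23 = 100.

100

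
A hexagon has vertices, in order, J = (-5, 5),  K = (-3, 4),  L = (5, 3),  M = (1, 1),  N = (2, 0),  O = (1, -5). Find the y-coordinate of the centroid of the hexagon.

Apply the surveyor's formula. First the cross-terms c_i = x_i·y_{i+1} − x_{i+1}·y_i:
  -5, -29, 2, -2, -10, -20  ⇒  2A = -64, A = -32.
Then Σ (y_i + y_{i+1})·c_i = -192, so ȳ = -192 / (6·(-32)) = 1.

1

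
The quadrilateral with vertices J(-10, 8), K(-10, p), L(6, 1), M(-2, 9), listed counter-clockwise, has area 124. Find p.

-3

Write out the shoelace sum; only the two edges meeting at K involve p:
2·Area = [((-10)·p − (-10)·8) + ((-10)·1 − 6·p)] + 130
       = -16·p + 200 = 248
⇒ p = -3.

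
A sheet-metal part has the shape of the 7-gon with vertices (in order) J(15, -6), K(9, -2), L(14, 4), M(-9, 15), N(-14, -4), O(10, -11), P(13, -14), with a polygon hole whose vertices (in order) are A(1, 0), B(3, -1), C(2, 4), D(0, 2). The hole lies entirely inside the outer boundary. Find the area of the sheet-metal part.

447

Outer boundary:
Apply the surveyor's formula: 2A = Σ (x_i·y_{i+1} − x_{i+1}·y_i), indices taken mod 7.
J→K: (15)(-2) − (9)(-6) = 24
K→L: (9)(4) − (14)(-2) = 64
L→M: (14)(15) − (-9)(4) = 246
M→N: (-9)(-4) − (-14)(15) = 246
N→O: (-14)(-11) − (10)(-4) = 194
O→P: (10)(-14) − (13)(-11) = 3
P→J: (13)(-6) − (15)(-14) = 132
Σ = 909
Area = |Σ|/2 = 454.5.
Hole:
Apply the shoelace (surveyor's) formula: 2A = Σ (x_i·y_{i+1} − x_{i+1}·y_i), indices taken mod 4.
Σ = (-1) + (14) + (4) + (-2) = 15
Area = |Σ|/2 = 7.5.
Net area = 454.5 − 7.5 = 447.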